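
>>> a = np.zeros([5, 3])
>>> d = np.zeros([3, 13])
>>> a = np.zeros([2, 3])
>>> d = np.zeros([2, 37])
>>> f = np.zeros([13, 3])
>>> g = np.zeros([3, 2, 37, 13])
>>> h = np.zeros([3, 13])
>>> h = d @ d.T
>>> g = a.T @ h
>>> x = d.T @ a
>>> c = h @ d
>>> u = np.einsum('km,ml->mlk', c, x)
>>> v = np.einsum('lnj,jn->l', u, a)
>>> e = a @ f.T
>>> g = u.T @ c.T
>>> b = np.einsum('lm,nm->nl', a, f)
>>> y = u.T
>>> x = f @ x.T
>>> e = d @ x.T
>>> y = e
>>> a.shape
(2, 3)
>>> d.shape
(2, 37)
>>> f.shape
(13, 3)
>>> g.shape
(2, 3, 2)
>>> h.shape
(2, 2)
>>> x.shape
(13, 37)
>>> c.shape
(2, 37)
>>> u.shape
(37, 3, 2)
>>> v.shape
(37,)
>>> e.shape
(2, 13)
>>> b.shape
(13, 2)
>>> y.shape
(2, 13)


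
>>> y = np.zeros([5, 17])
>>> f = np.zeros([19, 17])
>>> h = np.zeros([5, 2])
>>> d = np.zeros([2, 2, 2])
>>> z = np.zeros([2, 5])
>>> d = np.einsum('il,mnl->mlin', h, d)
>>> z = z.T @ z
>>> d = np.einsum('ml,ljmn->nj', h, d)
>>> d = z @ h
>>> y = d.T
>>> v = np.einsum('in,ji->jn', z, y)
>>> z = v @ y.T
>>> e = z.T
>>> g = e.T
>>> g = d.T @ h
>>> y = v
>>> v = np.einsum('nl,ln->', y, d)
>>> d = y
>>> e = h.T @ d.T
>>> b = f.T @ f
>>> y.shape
(2, 5)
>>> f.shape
(19, 17)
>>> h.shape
(5, 2)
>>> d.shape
(2, 5)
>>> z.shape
(2, 2)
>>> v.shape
()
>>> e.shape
(2, 2)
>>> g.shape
(2, 2)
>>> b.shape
(17, 17)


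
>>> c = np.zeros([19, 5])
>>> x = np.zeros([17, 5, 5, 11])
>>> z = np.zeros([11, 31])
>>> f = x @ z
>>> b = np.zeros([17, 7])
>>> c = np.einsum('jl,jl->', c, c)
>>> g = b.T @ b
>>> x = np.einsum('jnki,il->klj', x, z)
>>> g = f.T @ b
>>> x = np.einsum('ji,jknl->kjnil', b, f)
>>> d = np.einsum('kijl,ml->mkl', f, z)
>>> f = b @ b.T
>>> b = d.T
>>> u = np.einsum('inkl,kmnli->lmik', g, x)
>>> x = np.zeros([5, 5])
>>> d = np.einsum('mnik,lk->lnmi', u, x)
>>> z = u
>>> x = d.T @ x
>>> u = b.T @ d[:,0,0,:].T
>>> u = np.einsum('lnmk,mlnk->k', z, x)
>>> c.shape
()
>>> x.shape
(31, 7, 17, 5)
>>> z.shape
(7, 17, 31, 5)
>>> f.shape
(17, 17)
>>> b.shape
(31, 17, 11)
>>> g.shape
(31, 5, 5, 7)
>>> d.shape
(5, 17, 7, 31)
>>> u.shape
(5,)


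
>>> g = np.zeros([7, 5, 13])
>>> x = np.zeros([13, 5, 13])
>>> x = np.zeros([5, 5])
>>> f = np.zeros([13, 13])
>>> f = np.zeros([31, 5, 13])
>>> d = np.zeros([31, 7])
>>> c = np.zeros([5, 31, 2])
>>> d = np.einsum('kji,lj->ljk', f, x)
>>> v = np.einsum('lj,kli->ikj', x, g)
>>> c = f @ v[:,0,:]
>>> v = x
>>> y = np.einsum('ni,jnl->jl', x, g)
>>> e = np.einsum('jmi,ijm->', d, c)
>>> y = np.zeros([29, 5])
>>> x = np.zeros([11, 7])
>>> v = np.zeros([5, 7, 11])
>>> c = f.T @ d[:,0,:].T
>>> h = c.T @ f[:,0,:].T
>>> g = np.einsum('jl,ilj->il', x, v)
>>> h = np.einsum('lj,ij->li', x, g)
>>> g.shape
(5, 7)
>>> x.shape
(11, 7)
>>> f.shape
(31, 5, 13)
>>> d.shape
(5, 5, 31)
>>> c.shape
(13, 5, 5)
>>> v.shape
(5, 7, 11)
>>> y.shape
(29, 5)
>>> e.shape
()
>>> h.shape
(11, 5)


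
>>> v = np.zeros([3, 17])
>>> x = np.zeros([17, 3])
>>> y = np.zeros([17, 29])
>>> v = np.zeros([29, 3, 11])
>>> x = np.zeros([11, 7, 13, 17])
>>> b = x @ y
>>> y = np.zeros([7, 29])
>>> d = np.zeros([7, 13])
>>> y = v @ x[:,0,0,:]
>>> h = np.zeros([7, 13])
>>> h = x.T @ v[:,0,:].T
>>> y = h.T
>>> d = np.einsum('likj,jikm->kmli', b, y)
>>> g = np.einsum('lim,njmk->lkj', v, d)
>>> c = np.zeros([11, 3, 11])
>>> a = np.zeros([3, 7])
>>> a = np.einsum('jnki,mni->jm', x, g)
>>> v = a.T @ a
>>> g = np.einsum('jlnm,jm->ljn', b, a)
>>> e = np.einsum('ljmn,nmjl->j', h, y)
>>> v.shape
(29, 29)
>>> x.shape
(11, 7, 13, 17)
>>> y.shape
(29, 7, 13, 17)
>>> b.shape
(11, 7, 13, 29)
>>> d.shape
(13, 17, 11, 7)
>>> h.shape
(17, 13, 7, 29)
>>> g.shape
(7, 11, 13)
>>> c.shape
(11, 3, 11)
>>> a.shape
(11, 29)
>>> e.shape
(13,)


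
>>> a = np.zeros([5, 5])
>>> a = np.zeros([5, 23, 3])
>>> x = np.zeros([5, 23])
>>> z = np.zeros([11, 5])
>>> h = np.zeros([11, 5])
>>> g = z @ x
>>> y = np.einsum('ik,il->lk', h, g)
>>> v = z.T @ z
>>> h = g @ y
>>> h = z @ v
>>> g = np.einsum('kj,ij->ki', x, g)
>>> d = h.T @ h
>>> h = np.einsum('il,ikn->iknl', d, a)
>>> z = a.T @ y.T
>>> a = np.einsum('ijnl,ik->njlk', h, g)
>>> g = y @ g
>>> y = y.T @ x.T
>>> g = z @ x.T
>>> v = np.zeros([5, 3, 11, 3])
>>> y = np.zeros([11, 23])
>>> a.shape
(3, 23, 5, 11)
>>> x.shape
(5, 23)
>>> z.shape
(3, 23, 23)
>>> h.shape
(5, 23, 3, 5)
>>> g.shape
(3, 23, 5)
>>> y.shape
(11, 23)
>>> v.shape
(5, 3, 11, 3)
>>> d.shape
(5, 5)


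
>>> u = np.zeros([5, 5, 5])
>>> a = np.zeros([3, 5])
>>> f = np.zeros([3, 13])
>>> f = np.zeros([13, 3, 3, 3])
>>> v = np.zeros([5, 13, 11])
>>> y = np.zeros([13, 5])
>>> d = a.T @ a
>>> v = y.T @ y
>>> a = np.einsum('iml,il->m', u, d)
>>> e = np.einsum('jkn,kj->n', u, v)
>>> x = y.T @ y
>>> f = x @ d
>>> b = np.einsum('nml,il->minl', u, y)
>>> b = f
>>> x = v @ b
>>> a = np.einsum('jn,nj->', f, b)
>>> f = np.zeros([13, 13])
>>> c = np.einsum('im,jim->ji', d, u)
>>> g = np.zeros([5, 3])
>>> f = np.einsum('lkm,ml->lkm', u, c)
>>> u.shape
(5, 5, 5)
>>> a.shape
()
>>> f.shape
(5, 5, 5)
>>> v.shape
(5, 5)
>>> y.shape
(13, 5)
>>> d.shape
(5, 5)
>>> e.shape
(5,)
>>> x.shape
(5, 5)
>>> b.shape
(5, 5)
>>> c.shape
(5, 5)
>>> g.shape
(5, 3)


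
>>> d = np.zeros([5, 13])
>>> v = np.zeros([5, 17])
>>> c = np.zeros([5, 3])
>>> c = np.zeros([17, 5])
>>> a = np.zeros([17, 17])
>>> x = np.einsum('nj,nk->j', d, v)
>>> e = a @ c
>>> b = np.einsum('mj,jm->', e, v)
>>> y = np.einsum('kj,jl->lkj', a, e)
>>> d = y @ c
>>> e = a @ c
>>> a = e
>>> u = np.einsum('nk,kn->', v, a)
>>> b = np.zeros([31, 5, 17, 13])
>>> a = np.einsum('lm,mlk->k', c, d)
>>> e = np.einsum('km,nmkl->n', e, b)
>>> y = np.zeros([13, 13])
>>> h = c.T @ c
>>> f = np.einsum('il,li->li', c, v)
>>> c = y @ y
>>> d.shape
(5, 17, 5)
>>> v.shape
(5, 17)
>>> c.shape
(13, 13)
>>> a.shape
(5,)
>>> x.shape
(13,)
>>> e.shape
(31,)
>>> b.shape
(31, 5, 17, 13)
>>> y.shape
(13, 13)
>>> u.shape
()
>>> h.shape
(5, 5)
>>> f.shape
(5, 17)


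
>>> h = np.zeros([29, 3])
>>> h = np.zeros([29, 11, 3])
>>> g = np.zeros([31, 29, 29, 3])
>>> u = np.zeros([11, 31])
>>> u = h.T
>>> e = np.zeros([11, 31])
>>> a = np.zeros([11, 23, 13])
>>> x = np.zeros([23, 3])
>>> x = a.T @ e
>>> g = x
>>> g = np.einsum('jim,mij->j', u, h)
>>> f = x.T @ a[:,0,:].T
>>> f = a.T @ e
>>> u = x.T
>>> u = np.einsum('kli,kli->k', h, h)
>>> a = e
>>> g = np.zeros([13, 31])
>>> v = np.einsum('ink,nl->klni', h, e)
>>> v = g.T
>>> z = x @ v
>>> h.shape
(29, 11, 3)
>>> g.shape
(13, 31)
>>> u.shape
(29,)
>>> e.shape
(11, 31)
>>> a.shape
(11, 31)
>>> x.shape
(13, 23, 31)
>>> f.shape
(13, 23, 31)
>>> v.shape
(31, 13)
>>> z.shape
(13, 23, 13)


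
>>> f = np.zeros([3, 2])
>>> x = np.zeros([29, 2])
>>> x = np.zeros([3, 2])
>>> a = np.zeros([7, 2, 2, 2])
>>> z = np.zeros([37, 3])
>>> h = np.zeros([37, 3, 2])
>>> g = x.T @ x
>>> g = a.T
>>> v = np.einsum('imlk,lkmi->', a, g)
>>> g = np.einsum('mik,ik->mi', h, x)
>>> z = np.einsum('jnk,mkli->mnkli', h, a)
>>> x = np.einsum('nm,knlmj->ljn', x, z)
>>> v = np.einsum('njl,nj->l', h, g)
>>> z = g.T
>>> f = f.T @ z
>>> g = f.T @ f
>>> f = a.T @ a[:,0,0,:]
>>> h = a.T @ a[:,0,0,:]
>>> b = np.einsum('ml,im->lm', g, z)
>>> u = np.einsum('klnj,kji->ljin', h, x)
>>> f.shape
(2, 2, 2, 2)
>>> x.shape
(2, 2, 3)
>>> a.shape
(7, 2, 2, 2)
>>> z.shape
(3, 37)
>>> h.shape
(2, 2, 2, 2)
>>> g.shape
(37, 37)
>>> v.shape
(2,)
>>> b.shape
(37, 37)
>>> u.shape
(2, 2, 3, 2)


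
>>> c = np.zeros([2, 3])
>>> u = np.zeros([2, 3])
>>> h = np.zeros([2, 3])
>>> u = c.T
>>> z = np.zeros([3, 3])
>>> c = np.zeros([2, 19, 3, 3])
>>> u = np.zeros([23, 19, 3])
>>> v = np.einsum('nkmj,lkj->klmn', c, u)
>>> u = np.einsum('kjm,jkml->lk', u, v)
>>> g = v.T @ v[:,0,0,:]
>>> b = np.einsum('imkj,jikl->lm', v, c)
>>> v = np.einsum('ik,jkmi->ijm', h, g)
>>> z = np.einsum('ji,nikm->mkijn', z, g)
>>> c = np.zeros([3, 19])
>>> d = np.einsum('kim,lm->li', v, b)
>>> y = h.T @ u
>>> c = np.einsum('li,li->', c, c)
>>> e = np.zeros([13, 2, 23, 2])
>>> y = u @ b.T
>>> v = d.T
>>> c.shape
()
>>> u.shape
(2, 23)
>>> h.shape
(2, 3)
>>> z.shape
(2, 23, 3, 3, 2)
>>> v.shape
(2, 3)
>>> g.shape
(2, 3, 23, 2)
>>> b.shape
(3, 23)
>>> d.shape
(3, 2)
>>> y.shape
(2, 3)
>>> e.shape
(13, 2, 23, 2)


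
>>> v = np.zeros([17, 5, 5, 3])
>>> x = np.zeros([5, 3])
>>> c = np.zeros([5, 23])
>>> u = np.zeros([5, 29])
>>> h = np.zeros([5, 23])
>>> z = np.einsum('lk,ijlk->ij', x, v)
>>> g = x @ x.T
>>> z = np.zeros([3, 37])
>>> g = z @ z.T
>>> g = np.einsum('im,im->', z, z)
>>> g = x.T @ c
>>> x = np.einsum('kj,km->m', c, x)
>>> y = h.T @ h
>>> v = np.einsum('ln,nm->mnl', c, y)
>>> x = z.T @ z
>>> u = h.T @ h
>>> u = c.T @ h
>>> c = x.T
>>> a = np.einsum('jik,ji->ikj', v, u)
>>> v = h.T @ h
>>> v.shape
(23, 23)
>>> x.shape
(37, 37)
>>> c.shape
(37, 37)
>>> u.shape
(23, 23)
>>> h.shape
(5, 23)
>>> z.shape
(3, 37)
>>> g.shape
(3, 23)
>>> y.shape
(23, 23)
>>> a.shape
(23, 5, 23)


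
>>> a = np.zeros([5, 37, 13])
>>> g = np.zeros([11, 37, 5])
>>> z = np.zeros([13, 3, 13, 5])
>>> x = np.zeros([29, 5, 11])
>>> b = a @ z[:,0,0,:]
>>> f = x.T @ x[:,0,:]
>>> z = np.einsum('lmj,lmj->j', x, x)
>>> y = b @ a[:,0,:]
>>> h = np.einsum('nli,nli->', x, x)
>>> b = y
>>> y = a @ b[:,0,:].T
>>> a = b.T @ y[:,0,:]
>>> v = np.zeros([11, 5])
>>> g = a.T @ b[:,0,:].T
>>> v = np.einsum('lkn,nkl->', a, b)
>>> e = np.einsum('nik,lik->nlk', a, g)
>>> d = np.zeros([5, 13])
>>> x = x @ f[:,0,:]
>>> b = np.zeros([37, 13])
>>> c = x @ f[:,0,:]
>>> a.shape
(13, 37, 5)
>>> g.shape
(5, 37, 5)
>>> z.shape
(11,)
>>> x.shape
(29, 5, 11)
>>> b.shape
(37, 13)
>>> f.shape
(11, 5, 11)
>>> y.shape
(5, 37, 5)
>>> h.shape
()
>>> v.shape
()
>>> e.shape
(13, 5, 5)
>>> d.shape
(5, 13)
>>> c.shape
(29, 5, 11)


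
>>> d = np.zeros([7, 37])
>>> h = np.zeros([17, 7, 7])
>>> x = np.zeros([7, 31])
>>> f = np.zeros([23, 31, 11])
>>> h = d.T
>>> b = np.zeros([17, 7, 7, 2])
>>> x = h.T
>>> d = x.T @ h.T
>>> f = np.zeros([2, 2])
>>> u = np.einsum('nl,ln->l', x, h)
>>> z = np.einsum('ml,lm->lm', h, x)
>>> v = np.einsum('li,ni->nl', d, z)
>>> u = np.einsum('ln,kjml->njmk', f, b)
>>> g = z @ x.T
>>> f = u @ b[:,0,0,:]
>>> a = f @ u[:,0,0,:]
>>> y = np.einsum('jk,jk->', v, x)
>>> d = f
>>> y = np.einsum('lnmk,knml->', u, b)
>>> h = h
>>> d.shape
(2, 7, 7, 2)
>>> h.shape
(37, 7)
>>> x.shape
(7, 37)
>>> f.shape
(2, 7, 7, 2)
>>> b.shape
(17, 7, 7, 2)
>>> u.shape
(2, 7, 7, 17)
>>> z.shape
(7, 37)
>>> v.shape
(7, 37)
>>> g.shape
(7, 7)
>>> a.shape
(2, 7, 7, 17)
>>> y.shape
()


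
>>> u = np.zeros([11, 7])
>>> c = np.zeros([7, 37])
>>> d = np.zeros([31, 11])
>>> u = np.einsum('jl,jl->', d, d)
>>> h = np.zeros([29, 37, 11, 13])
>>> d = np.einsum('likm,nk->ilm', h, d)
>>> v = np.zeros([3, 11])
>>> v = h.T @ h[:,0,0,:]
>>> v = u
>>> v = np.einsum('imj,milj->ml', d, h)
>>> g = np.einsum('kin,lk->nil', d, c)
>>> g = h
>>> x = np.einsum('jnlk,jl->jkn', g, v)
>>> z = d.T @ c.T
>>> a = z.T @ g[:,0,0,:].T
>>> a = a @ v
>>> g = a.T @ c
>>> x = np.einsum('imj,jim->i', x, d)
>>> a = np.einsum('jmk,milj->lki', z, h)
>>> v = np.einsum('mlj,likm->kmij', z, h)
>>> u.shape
()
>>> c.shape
(7, 37)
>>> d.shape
(37, 29, 13)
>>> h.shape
(29, 37, 11, 13)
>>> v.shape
(11, 13, 37, 7)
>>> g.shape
(11, 29, 37)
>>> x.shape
(29,)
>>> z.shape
(13, 29, 7)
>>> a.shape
(11, 7, 37)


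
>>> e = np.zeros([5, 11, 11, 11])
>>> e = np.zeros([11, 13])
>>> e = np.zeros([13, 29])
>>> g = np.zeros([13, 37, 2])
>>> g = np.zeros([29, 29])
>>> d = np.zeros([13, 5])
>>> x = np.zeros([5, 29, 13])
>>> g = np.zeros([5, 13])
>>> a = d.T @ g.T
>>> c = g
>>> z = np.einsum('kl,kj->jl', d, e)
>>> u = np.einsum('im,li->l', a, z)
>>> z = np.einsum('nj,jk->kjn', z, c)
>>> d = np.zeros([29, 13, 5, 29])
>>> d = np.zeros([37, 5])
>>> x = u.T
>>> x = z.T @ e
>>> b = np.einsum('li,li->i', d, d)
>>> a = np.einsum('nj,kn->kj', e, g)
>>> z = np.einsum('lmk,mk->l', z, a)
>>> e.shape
(13, 29)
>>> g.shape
(5, 13)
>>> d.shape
(37, 5)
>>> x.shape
(29, 5, 29)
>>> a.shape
(5, 29)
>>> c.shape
(5, 13)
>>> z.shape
(13,)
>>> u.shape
(29,)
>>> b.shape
(5,)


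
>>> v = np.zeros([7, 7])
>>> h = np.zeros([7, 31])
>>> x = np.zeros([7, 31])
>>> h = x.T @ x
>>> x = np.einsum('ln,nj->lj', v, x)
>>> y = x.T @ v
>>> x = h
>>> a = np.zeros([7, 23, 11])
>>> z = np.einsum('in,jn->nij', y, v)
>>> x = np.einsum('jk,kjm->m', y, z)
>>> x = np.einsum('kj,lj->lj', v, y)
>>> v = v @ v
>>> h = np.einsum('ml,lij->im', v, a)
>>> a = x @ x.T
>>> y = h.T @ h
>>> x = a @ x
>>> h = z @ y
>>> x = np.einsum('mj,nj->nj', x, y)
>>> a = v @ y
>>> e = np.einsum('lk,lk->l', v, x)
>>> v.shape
(7, 7)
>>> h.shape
(7, 31, 7)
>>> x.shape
(7, 7)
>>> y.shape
(7, 7)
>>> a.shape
(7, 7)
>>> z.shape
(7, 31, 7)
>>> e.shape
(7,)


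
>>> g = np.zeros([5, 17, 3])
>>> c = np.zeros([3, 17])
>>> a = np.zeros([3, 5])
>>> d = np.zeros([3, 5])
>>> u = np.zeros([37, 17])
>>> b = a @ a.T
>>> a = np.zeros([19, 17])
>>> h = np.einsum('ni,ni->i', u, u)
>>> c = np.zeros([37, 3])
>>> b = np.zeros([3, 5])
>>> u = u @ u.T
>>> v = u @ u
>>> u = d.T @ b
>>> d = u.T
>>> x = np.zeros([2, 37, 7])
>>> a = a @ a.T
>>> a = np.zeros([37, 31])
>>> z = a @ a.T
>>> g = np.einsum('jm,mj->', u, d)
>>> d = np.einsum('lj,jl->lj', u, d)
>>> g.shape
()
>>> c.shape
(37, 3)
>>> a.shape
(37, 31)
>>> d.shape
(5, 5)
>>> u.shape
(5, 5)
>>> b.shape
(3, 5)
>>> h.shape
(17,)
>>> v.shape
(37, 37)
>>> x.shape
(2, 37, 7)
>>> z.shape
(37, 37)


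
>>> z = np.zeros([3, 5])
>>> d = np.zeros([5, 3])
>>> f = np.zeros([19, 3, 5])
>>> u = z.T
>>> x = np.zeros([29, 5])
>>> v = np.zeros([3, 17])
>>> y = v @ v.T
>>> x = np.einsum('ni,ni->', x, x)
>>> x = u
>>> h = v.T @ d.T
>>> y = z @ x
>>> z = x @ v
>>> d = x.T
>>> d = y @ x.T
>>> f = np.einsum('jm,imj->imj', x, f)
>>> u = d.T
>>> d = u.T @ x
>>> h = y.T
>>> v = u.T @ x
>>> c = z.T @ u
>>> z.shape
(5, 17)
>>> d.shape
(3, 3)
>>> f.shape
(19, 3, 5)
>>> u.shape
(5, 3)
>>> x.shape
(5, 3)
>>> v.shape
(3, 3)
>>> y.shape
(3, 3)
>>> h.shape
(3, 3)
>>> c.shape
(17, 3)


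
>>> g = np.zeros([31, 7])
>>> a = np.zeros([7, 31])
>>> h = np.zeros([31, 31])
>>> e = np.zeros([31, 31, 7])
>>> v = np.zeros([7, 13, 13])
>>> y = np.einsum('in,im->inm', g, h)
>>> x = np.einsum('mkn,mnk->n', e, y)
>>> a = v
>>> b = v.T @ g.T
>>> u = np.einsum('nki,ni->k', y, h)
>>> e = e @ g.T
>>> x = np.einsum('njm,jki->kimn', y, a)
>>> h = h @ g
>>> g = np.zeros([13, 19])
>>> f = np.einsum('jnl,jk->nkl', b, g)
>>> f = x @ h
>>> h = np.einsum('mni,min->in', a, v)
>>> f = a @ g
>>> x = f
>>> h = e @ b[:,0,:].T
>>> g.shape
(13, 19)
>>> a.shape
(7, 13, 13)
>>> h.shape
(31, 31, 13)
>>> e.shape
(31, 31, 31)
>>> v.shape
(7, 13, 13)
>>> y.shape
(31, 7, 31)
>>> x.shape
(7, 13, 19)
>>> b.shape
(13, 13, 31)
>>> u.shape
(7,)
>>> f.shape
(7, 13, 19)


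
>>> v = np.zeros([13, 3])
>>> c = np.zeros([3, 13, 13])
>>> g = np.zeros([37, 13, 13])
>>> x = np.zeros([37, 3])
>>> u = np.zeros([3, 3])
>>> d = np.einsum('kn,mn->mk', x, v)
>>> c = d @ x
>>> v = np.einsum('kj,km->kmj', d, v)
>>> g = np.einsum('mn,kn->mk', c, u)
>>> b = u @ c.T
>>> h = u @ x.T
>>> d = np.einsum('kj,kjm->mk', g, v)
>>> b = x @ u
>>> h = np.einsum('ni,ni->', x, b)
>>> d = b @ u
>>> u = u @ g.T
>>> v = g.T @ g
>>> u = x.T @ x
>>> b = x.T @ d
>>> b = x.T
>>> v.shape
(3, 3)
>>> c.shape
(13, 3)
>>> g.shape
(13, 3)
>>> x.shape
(37, 3)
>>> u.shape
(3, 3)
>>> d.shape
(37, 3)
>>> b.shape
(3, 37)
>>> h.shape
()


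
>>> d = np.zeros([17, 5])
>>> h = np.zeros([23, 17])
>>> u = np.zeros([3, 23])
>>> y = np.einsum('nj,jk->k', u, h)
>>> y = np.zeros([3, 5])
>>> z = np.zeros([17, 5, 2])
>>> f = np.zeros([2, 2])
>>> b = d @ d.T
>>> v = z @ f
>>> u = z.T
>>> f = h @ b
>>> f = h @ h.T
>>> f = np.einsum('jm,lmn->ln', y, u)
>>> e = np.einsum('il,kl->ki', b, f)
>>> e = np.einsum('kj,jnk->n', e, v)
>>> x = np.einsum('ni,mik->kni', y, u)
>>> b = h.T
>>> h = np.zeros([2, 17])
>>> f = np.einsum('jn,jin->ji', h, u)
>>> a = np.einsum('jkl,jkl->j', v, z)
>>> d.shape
(17, 5)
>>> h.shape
(2, 17)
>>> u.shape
(2, 5, 17)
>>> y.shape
(3, 5)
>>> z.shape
(17, 5, 2)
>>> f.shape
(2, 5)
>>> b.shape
(17, 23)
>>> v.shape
(17, 5, 2)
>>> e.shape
(5,)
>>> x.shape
(17, 3, 5)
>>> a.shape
(17,)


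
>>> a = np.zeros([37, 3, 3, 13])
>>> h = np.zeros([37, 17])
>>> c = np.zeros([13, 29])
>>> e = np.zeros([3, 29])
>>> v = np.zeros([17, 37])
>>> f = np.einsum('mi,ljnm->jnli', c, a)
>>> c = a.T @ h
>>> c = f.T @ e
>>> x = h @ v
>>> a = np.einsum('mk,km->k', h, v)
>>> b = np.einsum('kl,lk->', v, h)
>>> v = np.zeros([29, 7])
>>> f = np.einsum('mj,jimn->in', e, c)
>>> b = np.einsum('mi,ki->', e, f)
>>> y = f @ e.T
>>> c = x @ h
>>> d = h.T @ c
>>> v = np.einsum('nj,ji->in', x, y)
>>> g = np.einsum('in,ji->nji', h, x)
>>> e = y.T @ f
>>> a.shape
(17,)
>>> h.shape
(37, 17)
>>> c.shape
(37, 17)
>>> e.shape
(3, 29)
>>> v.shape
(3, 37)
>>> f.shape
(37, 29)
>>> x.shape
(37, 37)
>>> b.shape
()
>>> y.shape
(37, 3)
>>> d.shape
(17, 17)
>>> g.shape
(17, 37, 37)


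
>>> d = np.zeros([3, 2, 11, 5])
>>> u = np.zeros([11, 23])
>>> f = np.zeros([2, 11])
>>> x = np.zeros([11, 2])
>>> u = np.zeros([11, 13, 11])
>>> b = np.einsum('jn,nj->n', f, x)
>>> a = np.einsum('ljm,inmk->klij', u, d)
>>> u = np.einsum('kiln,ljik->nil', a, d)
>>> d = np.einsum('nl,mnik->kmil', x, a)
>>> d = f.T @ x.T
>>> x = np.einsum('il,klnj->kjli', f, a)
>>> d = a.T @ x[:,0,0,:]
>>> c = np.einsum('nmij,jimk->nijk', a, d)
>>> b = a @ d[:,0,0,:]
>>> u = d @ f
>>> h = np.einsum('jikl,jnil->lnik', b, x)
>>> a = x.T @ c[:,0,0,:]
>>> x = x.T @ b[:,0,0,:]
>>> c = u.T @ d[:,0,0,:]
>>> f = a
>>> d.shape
(13, 3, 11, 2)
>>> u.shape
(13, 3, 11, 11)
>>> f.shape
(2, 11, 13, 2)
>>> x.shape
(2, 11, 13, 2)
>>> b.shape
(5, 11, 3, 2)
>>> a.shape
(2, 11, 13, 2)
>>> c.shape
(11, 11, 3, 2)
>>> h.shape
(2, 13, 11, 3)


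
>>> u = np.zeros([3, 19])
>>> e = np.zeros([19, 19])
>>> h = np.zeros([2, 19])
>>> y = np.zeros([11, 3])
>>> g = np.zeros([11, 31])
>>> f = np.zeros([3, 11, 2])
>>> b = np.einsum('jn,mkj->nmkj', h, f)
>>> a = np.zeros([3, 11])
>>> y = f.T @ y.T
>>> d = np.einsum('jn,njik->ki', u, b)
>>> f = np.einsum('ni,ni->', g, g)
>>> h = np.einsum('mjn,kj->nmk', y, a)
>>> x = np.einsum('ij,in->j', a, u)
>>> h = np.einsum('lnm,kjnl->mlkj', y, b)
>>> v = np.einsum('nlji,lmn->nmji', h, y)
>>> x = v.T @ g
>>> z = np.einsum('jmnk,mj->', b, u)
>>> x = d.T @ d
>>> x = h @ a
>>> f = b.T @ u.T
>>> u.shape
(3, 19)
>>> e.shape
(19, 19)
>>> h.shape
(11, 2, 19, 3)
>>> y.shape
(2, 11, 11)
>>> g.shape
(11, 31)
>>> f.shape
(2, 11, 3, 3)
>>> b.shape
(19, 3, 11, 2)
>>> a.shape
(3, 11)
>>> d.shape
(2, 11)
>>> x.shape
(11, 2, 19, 11)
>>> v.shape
(11, 11, 19, 3)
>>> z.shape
()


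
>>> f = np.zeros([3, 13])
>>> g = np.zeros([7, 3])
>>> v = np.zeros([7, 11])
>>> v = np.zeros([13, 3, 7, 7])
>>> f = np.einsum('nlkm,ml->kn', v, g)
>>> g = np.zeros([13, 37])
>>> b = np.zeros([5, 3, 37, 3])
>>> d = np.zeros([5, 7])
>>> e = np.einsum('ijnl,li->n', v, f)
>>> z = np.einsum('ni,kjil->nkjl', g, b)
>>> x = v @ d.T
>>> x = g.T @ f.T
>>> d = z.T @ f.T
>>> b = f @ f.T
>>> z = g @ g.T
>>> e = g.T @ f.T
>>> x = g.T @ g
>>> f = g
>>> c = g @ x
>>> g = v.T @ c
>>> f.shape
(13, 37)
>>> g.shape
(7, 7, 3, 37)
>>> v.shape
(13, 3, 7, 7)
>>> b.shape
(7, 7)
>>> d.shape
(3, 3, 5, 7)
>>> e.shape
(37, 7)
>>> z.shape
(13, 13)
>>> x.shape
(37, 37)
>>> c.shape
(13, 37)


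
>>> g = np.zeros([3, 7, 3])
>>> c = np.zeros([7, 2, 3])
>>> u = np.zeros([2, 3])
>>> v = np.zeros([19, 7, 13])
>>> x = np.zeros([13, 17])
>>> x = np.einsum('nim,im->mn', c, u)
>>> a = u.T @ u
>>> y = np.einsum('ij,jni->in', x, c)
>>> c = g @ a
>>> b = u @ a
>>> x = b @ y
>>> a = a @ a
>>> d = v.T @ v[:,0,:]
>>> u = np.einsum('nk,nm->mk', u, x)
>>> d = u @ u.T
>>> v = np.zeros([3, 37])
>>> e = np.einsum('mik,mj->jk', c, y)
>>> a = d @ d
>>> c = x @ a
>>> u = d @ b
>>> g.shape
(3, 7, 3)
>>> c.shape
(2, 2)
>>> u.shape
(2, 3)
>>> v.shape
(3, 37)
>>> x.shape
(2, 2)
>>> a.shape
(2, 2)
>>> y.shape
(3, 2)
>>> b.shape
(2, 3)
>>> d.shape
(2, 2)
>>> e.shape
(2, 3)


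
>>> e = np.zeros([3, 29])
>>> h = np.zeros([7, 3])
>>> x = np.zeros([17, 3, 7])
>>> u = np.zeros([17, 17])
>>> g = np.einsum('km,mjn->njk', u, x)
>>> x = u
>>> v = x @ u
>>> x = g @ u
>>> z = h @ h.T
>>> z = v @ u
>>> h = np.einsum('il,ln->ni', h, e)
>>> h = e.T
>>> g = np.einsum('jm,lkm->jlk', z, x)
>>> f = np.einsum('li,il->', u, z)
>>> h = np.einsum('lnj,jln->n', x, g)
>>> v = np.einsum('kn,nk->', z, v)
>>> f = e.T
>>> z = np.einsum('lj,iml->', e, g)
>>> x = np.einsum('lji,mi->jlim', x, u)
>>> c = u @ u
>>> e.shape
(3, 29)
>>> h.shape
(3,)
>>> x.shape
(3, 7, 17, 17)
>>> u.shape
(17, 17)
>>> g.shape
(17, 7, 3)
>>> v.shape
()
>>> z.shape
()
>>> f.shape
(29, 3)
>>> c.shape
(17, 17)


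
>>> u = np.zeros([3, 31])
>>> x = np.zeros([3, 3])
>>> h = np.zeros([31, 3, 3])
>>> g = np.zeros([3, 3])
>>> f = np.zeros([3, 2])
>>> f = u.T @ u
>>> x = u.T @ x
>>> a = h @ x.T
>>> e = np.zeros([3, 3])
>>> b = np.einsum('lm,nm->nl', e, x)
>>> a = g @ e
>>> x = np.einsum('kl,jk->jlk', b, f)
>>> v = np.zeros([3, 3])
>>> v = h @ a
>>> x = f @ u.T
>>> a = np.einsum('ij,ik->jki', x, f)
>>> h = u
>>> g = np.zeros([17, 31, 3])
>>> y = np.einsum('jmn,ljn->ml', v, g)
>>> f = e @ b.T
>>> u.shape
(3, 31)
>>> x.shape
(31, 3)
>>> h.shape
(3, 31)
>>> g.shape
(17, 31, 3)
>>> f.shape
(3, 31)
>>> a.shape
(3, 31, 31)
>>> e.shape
(3, 3)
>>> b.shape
(31, 3)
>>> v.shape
(31, 3, 3)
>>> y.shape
(3, 17)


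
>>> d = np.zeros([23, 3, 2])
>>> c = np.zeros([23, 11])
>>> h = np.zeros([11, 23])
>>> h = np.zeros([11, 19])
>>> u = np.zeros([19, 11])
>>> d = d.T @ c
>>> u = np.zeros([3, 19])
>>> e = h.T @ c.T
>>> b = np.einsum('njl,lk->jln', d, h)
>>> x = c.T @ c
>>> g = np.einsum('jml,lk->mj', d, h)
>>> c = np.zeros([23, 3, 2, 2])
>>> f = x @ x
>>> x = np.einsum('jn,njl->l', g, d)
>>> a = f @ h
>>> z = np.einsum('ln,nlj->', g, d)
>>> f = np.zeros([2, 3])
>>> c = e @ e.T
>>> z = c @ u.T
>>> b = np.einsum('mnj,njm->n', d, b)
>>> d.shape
(2, 3, 11)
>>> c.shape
(19, 19)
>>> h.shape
(11, 19)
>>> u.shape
(3, 19)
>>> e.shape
(19, 23)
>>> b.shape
(3,)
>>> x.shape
(11,)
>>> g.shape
(3, 2)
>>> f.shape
(2, 3)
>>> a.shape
(11, 19)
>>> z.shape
(19, 3)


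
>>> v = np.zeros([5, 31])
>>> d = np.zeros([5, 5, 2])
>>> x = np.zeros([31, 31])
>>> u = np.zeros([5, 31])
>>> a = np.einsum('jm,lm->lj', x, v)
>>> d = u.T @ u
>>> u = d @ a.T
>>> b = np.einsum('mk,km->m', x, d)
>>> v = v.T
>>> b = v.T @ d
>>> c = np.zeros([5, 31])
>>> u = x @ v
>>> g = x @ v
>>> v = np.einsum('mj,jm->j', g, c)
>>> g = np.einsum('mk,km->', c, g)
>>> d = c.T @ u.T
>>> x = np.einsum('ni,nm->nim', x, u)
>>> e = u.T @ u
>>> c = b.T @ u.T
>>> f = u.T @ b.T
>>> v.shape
(5,)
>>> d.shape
(31, 31)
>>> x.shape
(31, 31, 5)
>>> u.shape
(31, 5)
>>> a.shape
(5, 31)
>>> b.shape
(5, 31)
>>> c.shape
(31, 31)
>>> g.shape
()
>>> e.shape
(5, 5)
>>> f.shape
(5, 5)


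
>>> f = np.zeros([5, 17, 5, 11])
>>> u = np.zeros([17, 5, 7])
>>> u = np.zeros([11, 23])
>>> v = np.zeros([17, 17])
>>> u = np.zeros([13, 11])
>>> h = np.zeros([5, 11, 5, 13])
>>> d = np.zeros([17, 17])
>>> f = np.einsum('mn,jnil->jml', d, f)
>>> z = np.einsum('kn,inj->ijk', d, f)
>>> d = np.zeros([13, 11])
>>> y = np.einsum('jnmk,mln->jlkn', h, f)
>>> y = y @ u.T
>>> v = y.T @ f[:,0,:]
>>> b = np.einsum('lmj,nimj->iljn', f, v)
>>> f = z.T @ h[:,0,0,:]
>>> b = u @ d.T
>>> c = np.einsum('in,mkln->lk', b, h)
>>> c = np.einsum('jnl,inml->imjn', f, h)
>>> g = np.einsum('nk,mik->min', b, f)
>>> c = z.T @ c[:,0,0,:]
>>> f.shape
(17, 11, 13)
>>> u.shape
(13, 11)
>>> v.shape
(13, 13, 17, 11)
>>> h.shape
(5, 11, 5, 13)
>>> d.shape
(13, 11)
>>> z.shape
(5, 11, 17)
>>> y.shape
(5, 17, 13, 13)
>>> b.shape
(13, 13)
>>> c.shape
(17, 11, 11)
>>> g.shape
(17, 11, 13)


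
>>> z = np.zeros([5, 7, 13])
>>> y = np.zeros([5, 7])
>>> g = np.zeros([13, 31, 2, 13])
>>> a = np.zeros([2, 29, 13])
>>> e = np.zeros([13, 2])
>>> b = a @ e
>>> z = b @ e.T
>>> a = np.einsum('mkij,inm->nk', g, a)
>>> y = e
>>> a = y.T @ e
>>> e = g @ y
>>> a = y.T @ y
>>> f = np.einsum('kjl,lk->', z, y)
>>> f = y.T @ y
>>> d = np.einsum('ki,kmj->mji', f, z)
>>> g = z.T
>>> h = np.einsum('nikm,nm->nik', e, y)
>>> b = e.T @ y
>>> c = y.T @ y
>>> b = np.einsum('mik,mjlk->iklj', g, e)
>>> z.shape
(2, 29, 13)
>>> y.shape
(13, 2)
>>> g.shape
(13, 29, 2)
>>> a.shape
(2, 2)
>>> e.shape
(13, 31, 2, 2)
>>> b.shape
(29, 2, 2, 31)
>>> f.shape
(2, 2)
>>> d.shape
(29, 13, 2)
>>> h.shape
(13, 31, 2)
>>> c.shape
(2, 2)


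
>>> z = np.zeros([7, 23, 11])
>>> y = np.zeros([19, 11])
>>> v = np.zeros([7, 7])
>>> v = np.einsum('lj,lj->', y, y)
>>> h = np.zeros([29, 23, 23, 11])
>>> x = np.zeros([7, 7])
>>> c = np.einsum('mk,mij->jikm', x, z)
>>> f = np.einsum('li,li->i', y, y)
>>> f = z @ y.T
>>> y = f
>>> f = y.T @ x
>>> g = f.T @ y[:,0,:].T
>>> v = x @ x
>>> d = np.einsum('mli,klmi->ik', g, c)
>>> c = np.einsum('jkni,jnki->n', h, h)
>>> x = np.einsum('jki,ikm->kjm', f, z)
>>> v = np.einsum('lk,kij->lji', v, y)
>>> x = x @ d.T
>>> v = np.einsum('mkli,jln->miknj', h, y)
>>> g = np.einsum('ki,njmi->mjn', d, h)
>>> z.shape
(7, 23, 11)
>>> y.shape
(7, 23, 19)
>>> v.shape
(29, 11, 23, 19, 7)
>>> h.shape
(29, 23, 23, 11)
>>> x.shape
(23, 19, 7)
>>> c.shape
(23,)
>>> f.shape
(19, 23, 7)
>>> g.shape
(23, 23, 29)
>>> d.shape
(7, 11)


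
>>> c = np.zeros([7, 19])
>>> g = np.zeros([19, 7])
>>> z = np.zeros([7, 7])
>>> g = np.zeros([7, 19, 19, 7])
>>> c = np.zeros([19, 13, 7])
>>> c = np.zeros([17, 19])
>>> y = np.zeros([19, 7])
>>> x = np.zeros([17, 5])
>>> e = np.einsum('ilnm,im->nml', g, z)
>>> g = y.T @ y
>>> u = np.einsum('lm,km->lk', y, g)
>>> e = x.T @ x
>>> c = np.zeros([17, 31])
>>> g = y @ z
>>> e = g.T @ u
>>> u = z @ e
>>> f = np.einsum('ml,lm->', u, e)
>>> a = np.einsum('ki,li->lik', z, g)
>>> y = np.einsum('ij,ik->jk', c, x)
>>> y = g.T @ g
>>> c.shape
(17, 31)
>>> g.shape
(19, 7)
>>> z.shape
(7, 7)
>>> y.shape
(7, 7)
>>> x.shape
(17, 5)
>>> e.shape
(7, 7)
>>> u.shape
(7, 7)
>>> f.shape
()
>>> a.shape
(19, 7, 7)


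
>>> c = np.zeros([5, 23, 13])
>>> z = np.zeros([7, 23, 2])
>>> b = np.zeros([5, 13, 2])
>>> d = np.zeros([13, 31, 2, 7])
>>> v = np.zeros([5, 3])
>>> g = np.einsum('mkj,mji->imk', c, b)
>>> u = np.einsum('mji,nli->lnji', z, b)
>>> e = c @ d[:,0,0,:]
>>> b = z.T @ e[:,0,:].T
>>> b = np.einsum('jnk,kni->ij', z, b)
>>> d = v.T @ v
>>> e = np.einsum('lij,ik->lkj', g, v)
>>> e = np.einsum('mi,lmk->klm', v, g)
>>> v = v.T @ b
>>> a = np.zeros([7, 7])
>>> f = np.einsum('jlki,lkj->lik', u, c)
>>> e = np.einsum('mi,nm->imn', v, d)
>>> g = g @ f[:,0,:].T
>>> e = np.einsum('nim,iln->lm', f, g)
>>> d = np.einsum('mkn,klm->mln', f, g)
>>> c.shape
(5, 23, 13)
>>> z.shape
(7, 23, 2)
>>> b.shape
(5, 7)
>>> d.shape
(5, 5, 23)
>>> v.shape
(3, 7)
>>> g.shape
(2, 5, 5)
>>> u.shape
(13, 5, 23, 2)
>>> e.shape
(5, 23)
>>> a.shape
(7, 7)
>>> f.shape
(5, 2, 23)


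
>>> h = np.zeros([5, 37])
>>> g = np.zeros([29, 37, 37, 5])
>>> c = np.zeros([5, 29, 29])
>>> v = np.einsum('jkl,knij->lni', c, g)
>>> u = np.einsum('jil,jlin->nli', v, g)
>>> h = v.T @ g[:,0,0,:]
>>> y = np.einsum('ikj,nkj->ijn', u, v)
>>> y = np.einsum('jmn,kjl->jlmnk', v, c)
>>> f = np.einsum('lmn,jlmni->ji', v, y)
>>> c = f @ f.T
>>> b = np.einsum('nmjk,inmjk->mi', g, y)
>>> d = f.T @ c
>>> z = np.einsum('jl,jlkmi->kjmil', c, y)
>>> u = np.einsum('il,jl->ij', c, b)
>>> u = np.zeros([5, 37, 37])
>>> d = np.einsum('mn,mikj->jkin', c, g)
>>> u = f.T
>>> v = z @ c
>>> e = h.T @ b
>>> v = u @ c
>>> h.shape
(37, 37, 5)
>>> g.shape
(29, 37, 37, 5)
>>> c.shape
(29, 29)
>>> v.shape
(5, 29)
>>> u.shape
(5, 29)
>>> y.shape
(29, 29, 37, 37, 5)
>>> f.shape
(29, 5)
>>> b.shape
(37, 29)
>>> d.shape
(5, 37, 37, 29)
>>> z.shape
(37, 29, 37, 5, 29)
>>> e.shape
(5, 37, 29)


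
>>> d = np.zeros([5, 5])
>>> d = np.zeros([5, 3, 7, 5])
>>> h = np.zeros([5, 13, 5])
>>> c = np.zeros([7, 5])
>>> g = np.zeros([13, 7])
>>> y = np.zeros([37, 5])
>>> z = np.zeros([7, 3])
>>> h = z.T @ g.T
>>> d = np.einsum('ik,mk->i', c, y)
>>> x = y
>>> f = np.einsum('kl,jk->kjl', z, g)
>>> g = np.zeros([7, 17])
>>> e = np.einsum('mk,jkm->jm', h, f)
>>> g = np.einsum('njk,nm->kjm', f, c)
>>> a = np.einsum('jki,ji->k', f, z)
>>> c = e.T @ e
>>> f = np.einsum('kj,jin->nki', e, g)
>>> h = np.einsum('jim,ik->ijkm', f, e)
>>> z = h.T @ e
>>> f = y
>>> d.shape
(7,)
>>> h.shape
(7, 5, 3, 13)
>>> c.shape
(3, 3)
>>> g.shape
(3, 13, 5)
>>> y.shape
(37, 5)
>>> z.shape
(13, 3, 5, 3)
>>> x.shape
(37, 5)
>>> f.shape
(37, 5)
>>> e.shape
(7, 3)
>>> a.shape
(13,)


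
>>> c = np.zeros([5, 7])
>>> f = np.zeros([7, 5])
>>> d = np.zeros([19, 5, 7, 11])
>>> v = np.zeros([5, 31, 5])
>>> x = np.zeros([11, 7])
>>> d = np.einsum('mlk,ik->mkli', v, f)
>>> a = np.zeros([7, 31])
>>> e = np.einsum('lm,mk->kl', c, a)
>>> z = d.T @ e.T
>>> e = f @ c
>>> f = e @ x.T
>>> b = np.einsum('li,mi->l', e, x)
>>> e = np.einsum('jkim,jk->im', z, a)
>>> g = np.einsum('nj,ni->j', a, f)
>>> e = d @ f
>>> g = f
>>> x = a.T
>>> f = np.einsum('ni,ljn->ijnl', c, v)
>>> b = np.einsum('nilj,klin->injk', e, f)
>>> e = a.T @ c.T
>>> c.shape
(5, 7)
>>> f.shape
(7, 31, 5, 5)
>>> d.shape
(5, 5, 31, 7)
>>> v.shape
(5, 31, 5)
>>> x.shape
(31, 7)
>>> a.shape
(7, 31)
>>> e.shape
(31, 5)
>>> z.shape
(7, 31, 5, 31)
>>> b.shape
(5, 5, 11, 7)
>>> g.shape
(7, 11)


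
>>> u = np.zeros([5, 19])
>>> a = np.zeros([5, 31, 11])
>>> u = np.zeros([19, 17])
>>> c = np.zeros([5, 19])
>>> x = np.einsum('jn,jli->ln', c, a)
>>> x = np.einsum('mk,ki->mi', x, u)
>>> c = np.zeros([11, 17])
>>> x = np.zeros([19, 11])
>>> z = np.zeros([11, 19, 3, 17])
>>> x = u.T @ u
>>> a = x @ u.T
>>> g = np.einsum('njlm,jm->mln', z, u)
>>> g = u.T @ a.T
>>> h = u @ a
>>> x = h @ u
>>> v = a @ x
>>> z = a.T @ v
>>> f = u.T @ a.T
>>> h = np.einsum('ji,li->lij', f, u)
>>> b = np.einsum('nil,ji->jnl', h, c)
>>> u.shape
(19, 17)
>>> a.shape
(17, 19)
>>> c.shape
(11, 17)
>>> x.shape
(19, 17)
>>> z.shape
(19, 17)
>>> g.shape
(17, 17)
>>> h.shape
(19, 17, 17)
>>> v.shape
(17, 17)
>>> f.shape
(17, 17)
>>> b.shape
(11, 19, 17)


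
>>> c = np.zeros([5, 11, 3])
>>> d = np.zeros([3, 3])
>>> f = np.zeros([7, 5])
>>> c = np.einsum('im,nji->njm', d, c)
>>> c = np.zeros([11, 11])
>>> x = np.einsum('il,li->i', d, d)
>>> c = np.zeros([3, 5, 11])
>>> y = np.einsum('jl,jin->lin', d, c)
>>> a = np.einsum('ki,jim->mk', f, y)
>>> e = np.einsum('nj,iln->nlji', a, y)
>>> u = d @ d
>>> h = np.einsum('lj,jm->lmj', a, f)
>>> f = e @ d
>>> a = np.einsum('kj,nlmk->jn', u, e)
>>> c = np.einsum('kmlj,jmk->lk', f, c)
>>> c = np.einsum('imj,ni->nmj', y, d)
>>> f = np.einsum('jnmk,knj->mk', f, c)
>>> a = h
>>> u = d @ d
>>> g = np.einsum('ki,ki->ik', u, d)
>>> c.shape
(3, 5, 11)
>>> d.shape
(3, 3)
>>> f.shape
(7, 3)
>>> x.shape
(3,)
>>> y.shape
(3, 5, 11)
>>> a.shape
(11, 5, 7)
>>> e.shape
(11, 5, 7, 3)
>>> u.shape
(3, 3)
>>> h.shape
(11, 5, 7)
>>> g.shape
(3, 3)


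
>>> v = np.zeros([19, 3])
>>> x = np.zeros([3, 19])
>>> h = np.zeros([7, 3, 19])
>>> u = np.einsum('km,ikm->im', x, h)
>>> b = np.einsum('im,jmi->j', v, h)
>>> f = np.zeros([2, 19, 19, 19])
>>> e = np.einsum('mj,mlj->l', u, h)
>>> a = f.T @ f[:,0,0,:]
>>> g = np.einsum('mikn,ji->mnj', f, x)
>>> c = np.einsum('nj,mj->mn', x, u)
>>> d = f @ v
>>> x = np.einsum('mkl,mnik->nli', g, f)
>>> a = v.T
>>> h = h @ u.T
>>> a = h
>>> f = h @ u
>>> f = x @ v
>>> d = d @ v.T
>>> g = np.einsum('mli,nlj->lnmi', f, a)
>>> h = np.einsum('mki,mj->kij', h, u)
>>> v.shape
(19, 3)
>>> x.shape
(19, 3, 19)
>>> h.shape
(3, 7, 19)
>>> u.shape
(7, 19)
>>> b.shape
(7,)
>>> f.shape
(19, 3, 3)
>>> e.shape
(3,)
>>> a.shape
(7, 3, 7)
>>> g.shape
(3, 7, 19, 3)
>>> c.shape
(7, 3)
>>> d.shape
(2, 19, 19, 19)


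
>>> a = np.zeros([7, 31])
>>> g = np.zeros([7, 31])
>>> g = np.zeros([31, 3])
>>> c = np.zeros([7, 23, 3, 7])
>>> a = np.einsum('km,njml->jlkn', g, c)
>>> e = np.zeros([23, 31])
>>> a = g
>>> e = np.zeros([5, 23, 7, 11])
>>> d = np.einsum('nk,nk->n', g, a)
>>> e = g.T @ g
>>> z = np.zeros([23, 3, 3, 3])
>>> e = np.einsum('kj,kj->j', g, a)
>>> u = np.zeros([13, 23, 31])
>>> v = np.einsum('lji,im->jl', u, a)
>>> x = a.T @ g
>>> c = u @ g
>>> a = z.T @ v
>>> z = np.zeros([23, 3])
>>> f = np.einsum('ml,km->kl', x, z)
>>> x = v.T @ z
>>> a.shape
(3, 3, 3, 13)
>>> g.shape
(31, 3)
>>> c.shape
(13, 23, 3)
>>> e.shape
(3,)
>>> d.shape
(31,)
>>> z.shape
(23, 3)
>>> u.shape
(13, 23, 31)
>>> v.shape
(23, 13)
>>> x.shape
(13, 3)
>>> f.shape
(23, 3)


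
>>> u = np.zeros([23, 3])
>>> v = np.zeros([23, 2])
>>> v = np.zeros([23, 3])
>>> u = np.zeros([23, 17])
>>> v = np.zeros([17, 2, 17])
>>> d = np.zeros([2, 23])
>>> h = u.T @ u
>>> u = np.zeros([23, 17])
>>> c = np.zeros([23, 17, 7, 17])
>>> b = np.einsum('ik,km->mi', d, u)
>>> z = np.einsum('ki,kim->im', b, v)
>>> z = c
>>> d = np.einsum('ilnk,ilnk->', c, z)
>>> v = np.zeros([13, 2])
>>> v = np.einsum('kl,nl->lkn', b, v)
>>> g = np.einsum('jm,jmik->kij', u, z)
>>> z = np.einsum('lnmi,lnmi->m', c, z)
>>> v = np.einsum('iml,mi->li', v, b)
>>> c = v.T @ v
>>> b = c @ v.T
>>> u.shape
(23, 17)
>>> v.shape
(13, 2)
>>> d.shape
()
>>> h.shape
(17, 17)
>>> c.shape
(2, 2)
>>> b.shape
(2, 13)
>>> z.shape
(7,)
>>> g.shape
(17, 7, 23)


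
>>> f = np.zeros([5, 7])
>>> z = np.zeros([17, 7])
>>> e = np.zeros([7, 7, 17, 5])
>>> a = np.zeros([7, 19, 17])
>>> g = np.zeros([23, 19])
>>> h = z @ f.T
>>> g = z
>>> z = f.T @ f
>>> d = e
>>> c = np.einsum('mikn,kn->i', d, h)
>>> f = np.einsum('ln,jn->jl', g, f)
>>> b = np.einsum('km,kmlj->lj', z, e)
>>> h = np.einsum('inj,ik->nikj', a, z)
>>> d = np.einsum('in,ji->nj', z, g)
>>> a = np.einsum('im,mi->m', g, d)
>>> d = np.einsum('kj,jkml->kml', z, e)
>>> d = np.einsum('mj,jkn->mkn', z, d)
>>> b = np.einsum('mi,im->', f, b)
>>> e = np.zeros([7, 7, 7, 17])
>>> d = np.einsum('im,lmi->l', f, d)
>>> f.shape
(5, 17)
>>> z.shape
(7, 7)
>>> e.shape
(7, 7, 7, 17)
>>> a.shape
(7,)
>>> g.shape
(17, 7)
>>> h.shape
(19, 7, 7, 17)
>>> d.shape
(7,)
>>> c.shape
(7,)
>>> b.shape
()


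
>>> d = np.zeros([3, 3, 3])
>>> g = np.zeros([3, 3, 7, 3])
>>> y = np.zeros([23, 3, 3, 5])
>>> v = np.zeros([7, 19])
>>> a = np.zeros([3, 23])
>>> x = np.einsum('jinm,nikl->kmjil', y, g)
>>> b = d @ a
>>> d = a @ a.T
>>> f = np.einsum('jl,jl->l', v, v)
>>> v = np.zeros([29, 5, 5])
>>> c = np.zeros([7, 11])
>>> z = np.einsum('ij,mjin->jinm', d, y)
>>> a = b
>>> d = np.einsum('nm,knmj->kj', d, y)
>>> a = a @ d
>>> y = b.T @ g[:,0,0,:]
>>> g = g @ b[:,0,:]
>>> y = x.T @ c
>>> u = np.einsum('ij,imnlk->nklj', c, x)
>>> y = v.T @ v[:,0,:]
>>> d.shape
(23, 5)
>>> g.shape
(3, 3, 7, 23)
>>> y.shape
(5, 5, 5)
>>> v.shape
(29, 5, 5)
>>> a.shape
(3, 3, 5)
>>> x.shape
(7, 5, 23, 3, 3)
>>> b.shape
(3, 3, 23)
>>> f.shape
(19,)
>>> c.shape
(7, 11)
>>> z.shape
(3, 3, 5, 23)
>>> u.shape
(23, 3, 3, 11)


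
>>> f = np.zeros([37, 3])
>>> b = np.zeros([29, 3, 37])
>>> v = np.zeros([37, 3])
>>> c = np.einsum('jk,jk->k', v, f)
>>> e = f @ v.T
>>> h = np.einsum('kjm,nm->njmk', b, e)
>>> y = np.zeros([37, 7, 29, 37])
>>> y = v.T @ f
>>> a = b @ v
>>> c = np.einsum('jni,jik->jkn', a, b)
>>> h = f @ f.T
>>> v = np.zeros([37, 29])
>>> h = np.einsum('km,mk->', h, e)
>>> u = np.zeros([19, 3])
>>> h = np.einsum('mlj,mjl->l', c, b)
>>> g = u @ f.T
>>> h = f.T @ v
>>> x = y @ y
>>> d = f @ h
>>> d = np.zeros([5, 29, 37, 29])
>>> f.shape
(37, 3)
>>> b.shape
(29, 3, 37)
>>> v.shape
(37, 29)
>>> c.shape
(29, 37, 3)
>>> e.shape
(37, 37)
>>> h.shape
(3, 29)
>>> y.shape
(3, 3)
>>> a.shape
(29, 3, 3)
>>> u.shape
(19, 3)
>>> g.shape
(19, 37)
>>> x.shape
(3, 3)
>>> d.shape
(5, 29, 37, 29)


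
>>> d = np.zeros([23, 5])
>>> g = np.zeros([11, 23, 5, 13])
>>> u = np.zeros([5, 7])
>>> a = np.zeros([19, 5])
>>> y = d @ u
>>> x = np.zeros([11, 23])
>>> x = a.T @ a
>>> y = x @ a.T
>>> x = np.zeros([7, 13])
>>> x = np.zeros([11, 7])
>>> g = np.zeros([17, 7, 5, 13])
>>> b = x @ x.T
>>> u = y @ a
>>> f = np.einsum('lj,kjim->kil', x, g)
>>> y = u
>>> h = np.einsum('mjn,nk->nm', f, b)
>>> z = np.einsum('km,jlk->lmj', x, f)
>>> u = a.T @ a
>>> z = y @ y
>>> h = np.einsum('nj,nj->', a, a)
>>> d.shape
(23, 5)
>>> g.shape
(17, 7, 5, 13)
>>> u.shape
(5, 5)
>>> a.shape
(19, 5)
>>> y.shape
(5, 5)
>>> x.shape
(11, 7)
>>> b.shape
(11, 11)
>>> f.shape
(17, 5, 11)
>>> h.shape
()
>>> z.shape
(5, 5)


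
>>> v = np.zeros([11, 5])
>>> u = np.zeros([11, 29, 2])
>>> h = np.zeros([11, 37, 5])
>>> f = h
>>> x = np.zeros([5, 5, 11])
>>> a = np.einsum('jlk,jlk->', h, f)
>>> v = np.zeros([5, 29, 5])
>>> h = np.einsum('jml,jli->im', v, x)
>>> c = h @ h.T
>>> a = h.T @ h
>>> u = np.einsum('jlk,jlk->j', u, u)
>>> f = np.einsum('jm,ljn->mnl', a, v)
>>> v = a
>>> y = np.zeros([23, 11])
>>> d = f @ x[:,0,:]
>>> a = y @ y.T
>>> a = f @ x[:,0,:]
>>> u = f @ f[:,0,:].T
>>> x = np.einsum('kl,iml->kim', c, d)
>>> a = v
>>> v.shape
(29, 29)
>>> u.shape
(29, 5, 29)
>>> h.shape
(11, 29)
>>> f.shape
(29, 5, 5)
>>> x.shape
(11, 29, 5)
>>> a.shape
(29, 29)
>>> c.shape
(11, 11)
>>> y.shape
(23, 11)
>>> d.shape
(29, 5, 11)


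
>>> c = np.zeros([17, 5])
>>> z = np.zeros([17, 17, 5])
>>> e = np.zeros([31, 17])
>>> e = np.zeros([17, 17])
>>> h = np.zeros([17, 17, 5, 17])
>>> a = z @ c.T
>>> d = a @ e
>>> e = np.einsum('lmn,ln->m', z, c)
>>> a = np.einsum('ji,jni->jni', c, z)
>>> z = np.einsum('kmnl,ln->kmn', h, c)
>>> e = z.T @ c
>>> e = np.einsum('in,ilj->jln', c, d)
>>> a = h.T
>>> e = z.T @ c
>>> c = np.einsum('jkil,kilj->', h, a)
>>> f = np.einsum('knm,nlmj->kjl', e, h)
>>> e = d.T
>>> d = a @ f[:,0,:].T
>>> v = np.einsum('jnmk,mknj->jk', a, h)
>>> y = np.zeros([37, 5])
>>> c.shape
()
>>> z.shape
(17, 17, 5)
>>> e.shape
(17, 17, 17)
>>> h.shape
(17, 17, 5, 17)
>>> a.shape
(17, 5, 17, 17)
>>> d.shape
(17, 5, 17, 5)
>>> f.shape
(5, 17, 17)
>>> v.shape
(17, 17)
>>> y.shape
(37, 5)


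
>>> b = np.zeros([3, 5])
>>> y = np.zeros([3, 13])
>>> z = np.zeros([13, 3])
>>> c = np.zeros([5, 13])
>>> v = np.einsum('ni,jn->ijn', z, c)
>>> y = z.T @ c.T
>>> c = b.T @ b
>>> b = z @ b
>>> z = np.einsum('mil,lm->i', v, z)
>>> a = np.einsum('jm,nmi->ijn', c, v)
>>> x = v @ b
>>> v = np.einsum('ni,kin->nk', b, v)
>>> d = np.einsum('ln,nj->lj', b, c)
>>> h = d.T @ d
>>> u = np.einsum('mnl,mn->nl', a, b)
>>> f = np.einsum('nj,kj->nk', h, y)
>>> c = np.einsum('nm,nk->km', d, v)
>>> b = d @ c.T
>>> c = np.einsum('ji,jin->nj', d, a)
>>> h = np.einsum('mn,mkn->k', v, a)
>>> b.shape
(13, 3)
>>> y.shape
(3, 5)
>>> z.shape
(5,)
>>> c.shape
(3, 13)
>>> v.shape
(13, 3)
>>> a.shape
(13, 5, 3)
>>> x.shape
(3, 5, 5)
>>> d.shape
(13, 5)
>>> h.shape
(5,)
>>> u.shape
(5, 3)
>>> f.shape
(5, 3)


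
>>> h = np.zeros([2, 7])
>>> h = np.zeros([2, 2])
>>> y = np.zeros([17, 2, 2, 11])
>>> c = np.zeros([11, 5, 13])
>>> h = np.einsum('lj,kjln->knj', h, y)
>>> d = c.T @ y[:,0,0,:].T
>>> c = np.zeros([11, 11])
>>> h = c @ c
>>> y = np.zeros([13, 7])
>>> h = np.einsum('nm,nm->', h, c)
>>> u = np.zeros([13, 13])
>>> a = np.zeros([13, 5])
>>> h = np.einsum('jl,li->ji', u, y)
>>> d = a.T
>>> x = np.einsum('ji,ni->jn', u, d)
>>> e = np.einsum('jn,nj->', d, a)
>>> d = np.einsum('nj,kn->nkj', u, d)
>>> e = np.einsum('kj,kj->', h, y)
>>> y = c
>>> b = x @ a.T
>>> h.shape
(13, 7)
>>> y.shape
(11, 11)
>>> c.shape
(11, 11)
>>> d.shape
(13, 5, 13)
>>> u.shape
(13, 13)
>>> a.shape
(13, 5)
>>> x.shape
(13, 5)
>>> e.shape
()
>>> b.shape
(13, 13)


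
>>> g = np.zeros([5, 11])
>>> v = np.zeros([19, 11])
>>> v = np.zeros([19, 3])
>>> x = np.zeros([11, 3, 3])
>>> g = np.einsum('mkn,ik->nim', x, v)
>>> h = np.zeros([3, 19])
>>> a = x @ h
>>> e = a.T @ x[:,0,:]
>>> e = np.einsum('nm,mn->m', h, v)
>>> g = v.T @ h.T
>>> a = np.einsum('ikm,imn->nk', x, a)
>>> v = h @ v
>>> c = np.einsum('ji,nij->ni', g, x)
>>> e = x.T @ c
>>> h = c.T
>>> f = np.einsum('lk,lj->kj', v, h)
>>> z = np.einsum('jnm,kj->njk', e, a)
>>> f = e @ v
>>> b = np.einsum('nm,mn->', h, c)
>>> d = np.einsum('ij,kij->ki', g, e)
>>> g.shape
(3, 3)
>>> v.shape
(3, 3)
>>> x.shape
(11, 3, 3)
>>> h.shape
(3, 11)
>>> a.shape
(19, 3)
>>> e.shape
(3, 3, 3)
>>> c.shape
(11, 3)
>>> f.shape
(3, 3, 3)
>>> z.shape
(3, 3, 19)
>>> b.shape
()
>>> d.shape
(3, 3)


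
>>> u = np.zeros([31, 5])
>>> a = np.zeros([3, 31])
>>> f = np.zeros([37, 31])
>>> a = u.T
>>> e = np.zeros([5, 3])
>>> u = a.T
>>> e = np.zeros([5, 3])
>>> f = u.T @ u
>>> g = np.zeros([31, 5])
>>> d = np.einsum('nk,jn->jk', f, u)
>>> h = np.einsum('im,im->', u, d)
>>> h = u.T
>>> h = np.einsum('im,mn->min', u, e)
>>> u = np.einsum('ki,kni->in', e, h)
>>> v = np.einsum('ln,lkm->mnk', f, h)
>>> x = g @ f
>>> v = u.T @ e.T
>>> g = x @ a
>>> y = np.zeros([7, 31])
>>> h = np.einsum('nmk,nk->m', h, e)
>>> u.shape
(3, 31)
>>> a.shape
(5, 31)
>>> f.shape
(5, 5)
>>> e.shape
(5, 3)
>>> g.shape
(31, 31)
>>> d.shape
(31, 5)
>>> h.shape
(31,)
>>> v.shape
(31, 5)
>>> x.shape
(31, 5)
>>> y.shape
(7, 31)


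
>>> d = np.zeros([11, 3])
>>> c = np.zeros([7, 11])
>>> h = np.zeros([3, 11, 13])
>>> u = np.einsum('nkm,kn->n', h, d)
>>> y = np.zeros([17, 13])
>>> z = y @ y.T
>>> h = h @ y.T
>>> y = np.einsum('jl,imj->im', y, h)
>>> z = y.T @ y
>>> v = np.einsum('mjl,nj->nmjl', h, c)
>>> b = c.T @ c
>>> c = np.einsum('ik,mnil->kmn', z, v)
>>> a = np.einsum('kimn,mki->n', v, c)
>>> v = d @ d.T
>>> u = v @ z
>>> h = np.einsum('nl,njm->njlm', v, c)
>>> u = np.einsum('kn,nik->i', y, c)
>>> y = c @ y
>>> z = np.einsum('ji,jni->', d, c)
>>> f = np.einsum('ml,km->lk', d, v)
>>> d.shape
(11, 3)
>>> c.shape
(11, 7, 3)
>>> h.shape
(11, 7, 11, 3)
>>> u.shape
(7,)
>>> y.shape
(11, 7, 11)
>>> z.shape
()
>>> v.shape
(11, 11)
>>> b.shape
(11, 11)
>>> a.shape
(17,)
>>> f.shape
(3, 11)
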